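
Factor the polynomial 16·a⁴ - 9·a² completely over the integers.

a²·(4·a + 3)·(4·a - 3)

Every term has a factor of a²; factoring it out leaves 16·a² - 9.
Recognize a difference of squares with the parts 4·a and 3.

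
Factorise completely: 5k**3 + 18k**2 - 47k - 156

Among the possible rational roots, k = -13/5 is a root, so (5k + 13) is a factor; dividing leaves k**2 + k - 12.
The remaining quadratic factors as (k + 4)(k - 3).

(5k + 13)(k + 4)(k - 3)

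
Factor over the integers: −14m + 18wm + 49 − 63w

Group as (18wm − 63w) + (−14m + 49) = 9w(2m − 7) − 7(2m − 7).
Both groups share the factor (2m − 7).

(2m − 7)(9w − 7)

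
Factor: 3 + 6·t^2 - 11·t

Need a pair with product 6·3 = 18 and sum -11: that's -2 and -9.
Split the middle term: 6·t^2 - 2·t - 9·t + 3 = 2·t·(3·t - 1) - 3·(3·t - 1).

(2·t - 3)·(3·t - 1)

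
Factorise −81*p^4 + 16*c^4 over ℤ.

(2*c + 3*p)*(2*c − 3*p)*(4*c^2 + 9*p^2)

(2*c)⁴ − (3*p)⁴ = ((2*c)² − (3*p)²)((2*c)² + (3*p)²); the first factor splits again, the second (4*c^2 + 9*p^2) is irreducible.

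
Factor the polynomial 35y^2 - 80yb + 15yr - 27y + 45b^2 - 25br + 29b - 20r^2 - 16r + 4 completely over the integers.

Group: 5y(7y - 9b - 4r - 4) + (-5b + 5r - 1)(7y - 9b - 4r - 4); both groups contain (7y - 9b - 4r - 4).

(5y - 5b + 5r - 1)(7y - 9b - 4r - 4)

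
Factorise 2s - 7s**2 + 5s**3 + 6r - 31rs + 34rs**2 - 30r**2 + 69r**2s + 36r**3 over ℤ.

Group: 4r(9r**2 + 6rs - 3r + s**2 - s) + (5s - 2)(9r**2 + 6rs - 3r + s**2 - s); both groups contain (9r**2 + 6rs - 3r + s**2 - s), so (4r + 5s - 2) is a factor with cofactor 9r**2 + 6rs - 3r + s**2 - s.
The cofactor groups again: 9r**2 + 6rs - 3r + s**2 - s = 3r(3r + s - 1) + s(3r + s - 1); both groups contain (3r + s - 1), giving (3r + s)(3r + s - 1).

(3r + s)(3r + s - 1)(4r + 5s - 2)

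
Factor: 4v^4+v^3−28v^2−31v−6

(4v+1)(v+1)(v+2)(v−3)

Testing divisors of the constant over divisors of the leading coefficient, v = 3 is a root, so (v−3) divides it; the quotient is 4v^3+13v^2+11v+2.
Continuing, v = −2 is a root, giving the factor (v+2) and quotient 4v^2+5v+1.
The remaining quadratic factors as (4v+1)(v+1).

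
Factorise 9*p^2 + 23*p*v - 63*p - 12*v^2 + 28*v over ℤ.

Group: 9*p*(p + 3*v - 7) - 4*v*(p + 3*v - 7); both groups contain (p + 3*v - 7).

(9*p - 4*v)*(p + 3*v - 7)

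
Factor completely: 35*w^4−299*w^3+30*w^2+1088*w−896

(5*w−7)*(7*w−8)*(w+2)*(w−8)

Trying the rational-root candidates, w = 7/5 is a root, giving the factor (5*w−7) and quotient 7*w^3−50*w^2−64*w+128.
Continuing, w = 8/7 is a root, giving the factor (7*w−8) and quotient w^2−6*w−16.
The remaining quadratic factors as (w+2)(w−8).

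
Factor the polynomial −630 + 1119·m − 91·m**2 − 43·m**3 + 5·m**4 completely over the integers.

Among the possible rational roots, m = 6 is a root, so (m − 6) is a factor; dividing leaves 5·m**3 − 13·m**2 − 169·m + 105.
Next, m = 3/5 is a root, so (5·m − 3) divides it; the quotient is m**2 − 2·m − 35.
The remaining quadratic factors as (m + 5)(m − 7).

(5·m − 3)·(m + 5)·(m − 6)·(m − 7)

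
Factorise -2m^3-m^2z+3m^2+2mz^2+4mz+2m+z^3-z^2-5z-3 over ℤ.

-(2m+z-3)(m+z+1)(m-z-1)

Group: m(-2m^2+mz+5m+z^2-2z-3) + (z+1)(-2m^2+mz+5m+z^2-2z-3); both groups contain (-2m^2+mz+5m+z^2-2z-3), so (m+z+1) is a factor with cofactor -2m^2+mz+5m+z^2-2z-3.
The cofactor groups again: -2m^2+mz+5m+z^2-2z-3 = -m(2m+z-3) + (z+1)(2m+z-3); both groups contain (2m+z-3), giving -(m-z-1)(2m+z-3).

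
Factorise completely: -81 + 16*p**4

(2*p + 3)*(2*p - 3)*(4*p**2 + 9)

Write as (4*p**2)² − (9)², then factor 4*p**2 - 9 once more.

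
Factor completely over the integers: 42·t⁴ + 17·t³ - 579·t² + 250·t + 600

By the rational root theorem, t = 3 is a root, giving the factor (t - 3) and quotient 42·t³ + 143·t² - 150·t - 200.
Next, t = -5/6 is a root, so (6·t + 5) is a factor; dividing leaves 7·t² + 18·t - 40.
The remaining quadratic factors as (7·t - 10)(t + 4).

(6·t + 5)·(7·t - 10)·(t + 4)·(t - 3)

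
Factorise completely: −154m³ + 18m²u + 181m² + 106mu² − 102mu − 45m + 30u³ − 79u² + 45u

−(11m + 5u − 9)(14m + 6u − 5)(m − u)

Group: 14m(−11m² + 6mu + 9m + 5u² − 9u) + (6u − 5)(−11m² + 6mu + 9m + 5u² − 9u); both groups contain (−11m² + 6mu + 9m + 5u² − 9u), so (14m + 6u − 5) is a factor with cofactor −11m² + 6mu + 9m + 5u² − 9u.
The cofactor groups again: −11m² + 6mu + 9m + 5u² − 9u = −m(11m + 5u − 9) + u(11m + 5u − 9); both groups contain (11m + 5u − 9), giving −(m − u)(11m + 5u − 9).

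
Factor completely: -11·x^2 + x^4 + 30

(x^2 - 5)·(x^2 - 6)

Substitute u = x^2 to get a quadratic in u, then factor.
x^2 - 5 is irreducible over ℤ (5 is not a perfect square).
x^2 - 6 is irreducible over ℤ (6 is not a perfect square).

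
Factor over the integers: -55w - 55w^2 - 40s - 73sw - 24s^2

-(3s + 5w + 5)(8s + 11w)

Group: -8s(3s + 5w + 5) - 11w(3s + 5w + 5); both groups contain (3s + 5w + 5).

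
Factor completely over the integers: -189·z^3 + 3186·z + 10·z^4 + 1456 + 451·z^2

(2·z + 1)·(5·z + 13)·(z - 14)·(z - 8)

Among the possible rational roots, z = 8 is a root, giving the factor (z - 8) and quotient 10·z^3 - 109·z^2 - 421·z - 182.
Next, z = -1/2 is a root, giving the factor (2·z + 1) and quotient 5·z^2 - 57·z - 182.
The remaining quadratic factors as (5·z + 13)(z - 14).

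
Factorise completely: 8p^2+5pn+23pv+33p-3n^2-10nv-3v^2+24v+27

(8p-3n-v+9)(p+n+3v+3)

Group: 8p(p+n+3v+3) + (-3n-v+9)(p+n+3v+3); both groups contain (p+n+3v+3).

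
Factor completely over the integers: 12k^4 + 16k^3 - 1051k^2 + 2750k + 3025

Trying the rational-root candidates, k = -5/6 is a root, giving the factor (6k + 5) and quotient 2k^3 + k^2 - 176k + 605.
Continuing, k = 11/2 is a root, so (2k - 11) divides it; the quotient is k^2 + 6k - 55.
The remaining quadratic factors as (k + 11)(k - 5).

(2k - 11)(6k + 5)(k + 11)(k - 5)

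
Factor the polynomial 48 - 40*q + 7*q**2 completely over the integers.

(7*q - 12)*(q - 4)

Need a pair with product 7·48 = 336 and sum -40: that's -12 and -28.
Split the middle term: 7*q**2 - 12*q - 28*q + 48 = q*(7*q - 12) - 4*(7*q - 12).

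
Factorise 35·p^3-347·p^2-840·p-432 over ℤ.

(5·p+4)·(7·p+9)·(p-12)

Trying the rational-root candidates, p = -4/5 is a root, giving the factor (5·p+4) and quotient 7·p^2-75·p-108.
The remaining quadratic factors as (7·p+9)(p-12).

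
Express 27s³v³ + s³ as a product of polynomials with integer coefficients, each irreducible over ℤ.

Factor out s³ first: what remains is 27v³ + 1.
Recognize a sum of cubes with the parts 3v and 1.

s³(3v + 1)(9v² - 3v + 1)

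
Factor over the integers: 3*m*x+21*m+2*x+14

Group as (3*m*x+21*m) + (2*x+14) = 3*m*(x+7) + 2*(x+7).
Both groups share the factor (x+7).

(3*m+2)*(x+7)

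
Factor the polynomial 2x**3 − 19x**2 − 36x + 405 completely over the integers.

(2x + 9)(x − 5)(x − 9)

Trying the rational-root candidates, x = −9/2 is a root, so (2x + 9) divides it; the quotient is x**2 − 14x + 45.
The remaining quadratic factors as (x − 9)(x − 5).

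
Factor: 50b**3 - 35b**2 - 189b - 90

By the rational root theorem, b = -6/5 is a root, so (5b + 6) is a factor; dividing leaves 10b**2 - 19b - 15.
The remaining quadratic factors as (2b - 5)(5b + 3).

(2b - 5)(5b + 3)(5b + 6)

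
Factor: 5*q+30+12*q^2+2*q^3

(q+6)*(2*q^2+5)

Group as (2*q^3+5*q) + (12*q^2+30) = q*(2*q^2+5) + 6*(2*q^2+5).
Both groups share the factor (2*q^2+5).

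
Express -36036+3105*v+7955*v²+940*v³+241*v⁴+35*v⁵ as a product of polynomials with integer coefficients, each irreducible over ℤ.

(5*v+13)*(7*v-12)*(v+7)*(v²-v+33)

Trying the rational-root candidates, v = -13/5 is a root, so (5*v+13) is a factor; dividing leaves 7*v⁴+30*v³+110*v²+1305*v-2772.
Then v = 12/7 is a root, so (7*v-12) is a factor; dividing leaves v³+6*v²+26*v+231.
Next, v = -7 is a root, giving the factor (v+7) and quotient v²-v+33.
The quadratic v²-v+33 has discriminant -131 < 0 and is irreducible over ℤ.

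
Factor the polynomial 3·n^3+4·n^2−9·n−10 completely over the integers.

Among the possible rational roots, n = 5/3 is a root, so (3·n−5) divides it; the quotient is n^2+3·n+2.
The remaining quadratic factors as (n+2)(n+1).

(3·n−5)·(n+1)·(n+2)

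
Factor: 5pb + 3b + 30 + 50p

(5p + 3)(b + 10)

Group as (5pb + 50p) + (3b + 30) = 5p(b + 10) + 3(b + 10).
Both groups share the factor (b + 10).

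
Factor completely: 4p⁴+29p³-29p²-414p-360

Trying the rational-root candidates, p = 15/4 is a root, so (4p-15) is a factor; dividing leaves p³+11p²+34p+24.
Next, p = -1 is a root, so (p+1) divides it; the quotient is p²+10p+24.
The remaining quadratic factors as (p+4)(p+6).

(4p-15)(p+1)(p+4)(p+6)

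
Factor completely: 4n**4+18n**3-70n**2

Pull out the common factor 2n**2, then factor the remaining trinomial.

2n**2(2n-5)(n+7)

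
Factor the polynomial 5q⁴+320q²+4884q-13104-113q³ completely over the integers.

Among the possible rational roots, q = 14 is a root, so (q-14) is a factor; dividing leaves 5q³-43q²-282q+936.
Continuing, q = 12 is a root, so (q-12) divides it; the quotient is 5q²+17q-78.
The remaining quadratic factors as (q+6)(5q-13).

(5q-13)(q+6)(q-12)(q-14)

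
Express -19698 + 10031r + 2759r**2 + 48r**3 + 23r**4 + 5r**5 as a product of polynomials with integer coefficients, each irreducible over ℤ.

Among the possible rational roots, r = 7/5 is a root, so (5r - 7) divides it; the quotient is r**4 + 6r**3 + 18r**2 + 577r + 2814.
Then r = -6 is a root, so (r + 6) divides it; the quotient is r**3 + 18r + 469.
Then r = -7 is a root, giving the factor (r + 7) and quotient r**2 - 7r + 67.
The quadratic r**2 - 7r + 67 has discriminant -219 < 0 and is irreducible over ℤ.

(5r - 7)(r + 6)(r + 7)(r**2 - 7r + 67)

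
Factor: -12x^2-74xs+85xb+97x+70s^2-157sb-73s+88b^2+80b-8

Group: -x(12x-10s+11b-1) + (-7s+8b+8)(12x-10s+11b-1); both groups contain (12x-10s+11b-1).

-(x+7s-8b-8)(12x-10s+11b-1)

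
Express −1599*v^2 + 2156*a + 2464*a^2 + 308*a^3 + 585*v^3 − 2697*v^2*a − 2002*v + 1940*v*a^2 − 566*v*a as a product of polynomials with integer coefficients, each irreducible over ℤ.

(3*v − 11*a − 11)*(13*v − 14*a)*(15*v + 2*a + 14)

Group: 13*v*(45*v^2 − 159*v*a − 123*v − 22*a^2 − 176*a − 154) − 14*a*(45*v^2 − 159*v*a − 123*v − 22*a^2 − 176*a − 154); both groups contain (45*v^2 − 159*v*a − 123*v − 22*a^2 − 176*a − 154), so (13*v − 14*a) is a factor with cofactor 45*v^2 − 159*v*a − 123*v − 22*a^2 − 176*a − 154.
The cofactor groups again: 45*v^2 − 159*v*a − 123*v − 22*a^2 − 176*a − 154 = 15*v*(3*v − 11*a − 11) + (2*a + 14)*(3*v − 11*a − 11); both groups contain (3*v − 11*a − 11), giving (15*v + 2*a + 14)*(3*v − 11*a − 11).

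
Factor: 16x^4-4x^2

4x^2(2x+1)(2x-1)

Pull out the common factor 4x^2; 4x^2-1 is a difference of squares.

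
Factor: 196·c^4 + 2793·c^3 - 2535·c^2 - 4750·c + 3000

Trying the rational-root candidates, c = 10/7 is a root, giving the factor (7·c - 10) and quotient 28·c^3 + 439·c^2 + 265·c - 300.
Continuing, c = 4/7 is a root, so (7·c - 4) is a factor; dividing leaves 4·c^2 + 65·c + 75.
The remaining quadratic factors as (c + 15)(4·c + 5).

(4·c + 5)·(7·c - 10)·(7·c - 4)·(c + 15)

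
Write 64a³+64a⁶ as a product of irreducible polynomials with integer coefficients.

Every term has a factor of 64a³; factoring it out leaves a³+1.
Recognize a sum of cubes with the parts 1 and a.

64a³(a+1)(a²-a+1)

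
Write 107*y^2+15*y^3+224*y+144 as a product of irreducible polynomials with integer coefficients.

By the rational root theorem, y = −4 is a root, giving the factor (y+4) and quotient 15*y^2+47*y+36.
The remaining quadratic factors as (3*y+4)(5*y+9).

(3*y+4)*(5*y+9)*(y+4)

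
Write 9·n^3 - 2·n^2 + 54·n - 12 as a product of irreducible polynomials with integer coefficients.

(9·n - 2)·(n^2 + 6)

Group as (9·n^3 + 54·n) + (-2·n^2 - 12) = 9·n·(n^2 + 6) - 2·(n^2 + 6).
Both groups share the factor (n^2 + 6).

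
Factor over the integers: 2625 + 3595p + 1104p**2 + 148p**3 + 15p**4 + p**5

By the rational root theorem, p = −1 is a root, so (p + 1) divides it; the quotient is p**4 + 14p**3 + 134p**2 + 970p + 2625.
Next, p = −7 is a root, so (p + 7) divides it; the quotient is p**3 + 7p**2 + 85p + 375.
Continuing, p = −5 is a root, so (p + 5) divides it; the quotient is p**2 + 2p + 75.
The quadratic p**2 + 2p + 75 has discriminant −296 < 0 and is irreducible over ℤ.

(p + 1)(p + 5)(p + 7)(p**2 + 2p + 75)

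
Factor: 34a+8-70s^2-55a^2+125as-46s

Group: -11a(5a-5s-4) + (14s-2)(5a-5s-4); both groups contain (5a-5s-4).

-(11a-14s+2)(5a-5s-4)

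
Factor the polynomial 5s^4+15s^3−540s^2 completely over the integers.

5s^2(s+12)(s−9)

Pull out the common factor 5s^2, then factor the remaining trinomial.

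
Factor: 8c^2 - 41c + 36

Need a pair with product 8·36 = 288 and sum -41: that's -9 and -32.
Split the middle term: 8c^2 - 9c - 32c + 36 = c(8c - 9) - 4(8c - 9).

(8c - 9)(c - 4)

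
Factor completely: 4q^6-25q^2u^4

Factor out q^2 first: what remains is 4q^4-25u^4.
Recognize a difference of squares with the parts 2q^2 and 5u^2.

q^2(2q^2+5u^2)(2q^2-5u^2)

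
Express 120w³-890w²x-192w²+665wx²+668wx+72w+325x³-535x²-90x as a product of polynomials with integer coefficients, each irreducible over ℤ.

(15w+5x-9)(2w-13x-2)(4w-5x)

Group: 2w(60w²-55wx-36w-25x²+45x) + (-13x-2)(60w²-55wx-36w-25x²+45x); both groups contain (60w²-55wx-36w-25x²+45x), so (2w-13x-2) is a factor with cofactor 60w²-55wx-36w-25x²+45x.
The cofactor groups again: 60w²-55wx-36w-25x²+45x = 15w(4w-5x) + (5x-9)(4w-5x); both groups contain (4w-5x), giving (15w+5x-9)(4w-5x).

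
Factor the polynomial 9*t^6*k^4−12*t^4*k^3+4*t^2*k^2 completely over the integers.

Every term has a factor of t^2*k^2; factoring it out leaves 9*t^4*k^2−12*t^2*k+4.
Recognize a perfect-square trinomial with the parts 2 and 3*t^2*k.

k^2*t^2*(3*t^2*k−2)^2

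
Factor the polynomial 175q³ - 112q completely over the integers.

Pull out the common factor 7q; 25q² - 16 is a difference of squares.

7q(5q + 4)(5q - 4)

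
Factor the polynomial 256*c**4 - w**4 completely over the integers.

Write as (16*c**2)² − (w**2)², then factor 16*c**2 - w**2 once more.

(4*c + w)*(4*c - w)*(16*c**2 + w**2)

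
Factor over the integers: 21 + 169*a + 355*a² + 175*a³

Testing divisors of the constant over divisors of the leading coefficient, a = -3/7 is a root, giving the factor (7*a + 3) and quotient 25*a² + 40*a + 7.
The remaining quadratic factors as (5*a + 1)(5*a + 7).

(5*a + 1)*(5*a + 7)*(7*a + 3)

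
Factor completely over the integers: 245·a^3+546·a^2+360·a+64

Testing divisors of the constant over divisors of the leading coefficient, a = -4/5 is a root, giving the factor (5·a+4) and quotient 49·a^2+70·a+16.
The remaining quadratic factors as (7·a+8)(7·a+2).

(5·a+4)·(7·a+2)·(7·a+8)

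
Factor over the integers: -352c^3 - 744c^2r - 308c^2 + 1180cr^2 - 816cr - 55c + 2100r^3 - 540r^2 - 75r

-(11c + 15r)(4c + 10r + 1)(8c - 14r + 5)

Group: 11c(-32c^2 - 24cr - 28c + 140r^2 - 36r - 5) + 15r(-32c^2 - 24cr - 28c + 140r^2 - 36r - 5); both groups contain (-32c^2 - 24cr - 28c + 140r^2 - 36r - 5), so (11c + 15r) is a factor with cofactor -32c^2 - 24cr - 28c + 140r^2 - 36r - 5.
The cofactor groups again: -32c^2 - 24cr - 28c + 140r^2 - 36r - 5 = -4c(8c - 14r + 5) + (-10r - 1)(8c - 14r + 5); both groups contain (8c - 14r + 5), giving -(4c + 10r + 1)(8c - 14r + 5).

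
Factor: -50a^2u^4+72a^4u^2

Pull out the common factor 2a^2u^2; 36a^2-25u^2 is a difference of squares.

2a^2u^2(6a+5u)(6a-5u)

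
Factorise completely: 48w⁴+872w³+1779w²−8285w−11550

(3w+14)(4w+5)(4w−11)(w+15)

Among the possible rational roots, w = 11/4 is a root, so (4w−11) is a factor; dividing leaves 12w³+251w²+1135w+1050.
Next, w = −15 is a root, so (w+15) is a factor; dividing leaves 12w²+71w+70.
The remaining quadratic factors as (3w+14)(4w+5).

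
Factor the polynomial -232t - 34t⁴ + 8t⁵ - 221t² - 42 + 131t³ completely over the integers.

By the rational root theorem, t = -1/2 is a root, so (2t + 1) is a factor; dividing leaves 4t⁴ - 19t³ + 75t² - 148t - 42.
Then t = 3 is a root, so (t - 3) is a factor; dividing leaves 4t³ - 7t² + 54t + 14.
Then t = -1/4 is a root, so (4t + 1) divides it; the quotient is t² - 2t + 14.
The quadratic t² - 2t + 14 has discriminant -52 < 0 and is irreducible over ℤ.

(2t + 1)(4t + 1)(t - 3)(t² - 2t + 14)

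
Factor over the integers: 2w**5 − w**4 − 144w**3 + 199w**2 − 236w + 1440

(2w − 5)(w + 9)(w − 8)(w**2 + w + 4)

Among the possible rational roots, w = 8 is a root, giving the factor (w − 8) and quotient 2w**4 + 15w**3 − 24w**2 + 7w − 180.
Then w = −9 is a root, so (w + 9) is a factor; dividing leaves 2w**3 − 3w**2 + 3w − 20.
Continuing, w = 5/2 is a root, so (2w − 5) is a factor; dividing leaves w**2 + w + 4.
The quadratic w**2 + w + 4 has discriminant −15 < 0 and is irreducible over ℤ.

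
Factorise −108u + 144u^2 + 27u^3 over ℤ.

Pull out the common factor 9u, then factor the remaining trinomial.

9u(3u − 2)(u + 6)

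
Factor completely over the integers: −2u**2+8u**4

Factor out 2u**2, leaving 4u**2−1, which is a difference of two squares.

2u**2(2u+1)(2u−1)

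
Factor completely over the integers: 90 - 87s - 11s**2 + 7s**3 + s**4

(s + 5)(s + 6)(s - 1)(s - 3)

Trying the rational-root candidates, s = 3 is a root, giving the factor (s - 3) and quotient s**3 + 10s**2 + 19s - 30.
Next, s = 1 is a root, so (s - 1) is a factor; dividing leaves s**2 + 11s + 30.
The remaining quadratic factors as (s + 6)(s + 5).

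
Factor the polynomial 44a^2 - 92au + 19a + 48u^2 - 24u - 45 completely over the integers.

(11a - 12u - 9)(4a - 4u + 5)

Group: 4a(11a - 12u - 9) + (-4u + 5)(11a - 12u - 9); both groups contain (11a - 12u - 9).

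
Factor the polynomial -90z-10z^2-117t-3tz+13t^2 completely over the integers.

(13t+10z)(t-z-9)

Group: t(13t+10z) + (-z-9)(13t+10z); both groups contain (13t+10z).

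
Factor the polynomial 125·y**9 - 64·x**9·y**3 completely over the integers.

Every term has a factor of y**3; factoring it out leaves -64·x**9 + 125·y**6.
Recognize a difference of cubes with the parts 5·y**2 and 4·x**3.

-y**3·(4·x**3 - 5·y**2)·(16·x**6 + 20·x**3·y**2 + 25·y**4)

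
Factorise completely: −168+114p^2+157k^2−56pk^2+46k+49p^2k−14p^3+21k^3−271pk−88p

Group: p(−14p^2+35pk+16p−21k^2−10k+24) + (−k−7)(−14p^2+35pk+16p−21k^2−10k+24); both groups contain (−14p^2+35pk+16p−21k^2−10k+24), so (p−k−7) is a factor with cofactor −14p^2+35pk+16p−21k^2−10k+24.
The cofactor groups again: −14p^2+35pk+16p−21k^2−10k+24 = −7p(2p−3k−4) + (7k−6)(2p−3k−4); both groups contain (2p−3k−4), giving −(7p−7k+6)(2p−3k−4).

−(2p−3k−4)(7p−7k+6)(p−k−7)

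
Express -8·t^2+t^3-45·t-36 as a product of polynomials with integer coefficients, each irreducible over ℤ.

(t+1)·(t+3)·(t-12)

Among the possible rational roots, t = -3 is a root, so (t+3) divides it; the quotient is t^2-11·t-12.
The remaining quadratic factors as (t-12)(t+1).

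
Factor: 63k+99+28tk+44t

Group as (28tk+44t) + (63k+99) = 4t(7k+11) + 9(7k+11).
Both groups share the factor (7k+11).

(4t+9)(7k+11)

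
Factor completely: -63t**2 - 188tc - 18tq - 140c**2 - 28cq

Group: -9t(7t + 10c + 2q) - 14c(7t + 10c + 2q); both groups contain (7t + 10c + 2q).

-(7t + 10c + 2q)(9t + 14c)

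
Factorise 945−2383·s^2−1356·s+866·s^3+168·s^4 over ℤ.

(4·s−9)·(6·s+5)·(7·s−3)·(s+7)

By the rational root theorem, s = 9/4 is a root, so (4·s−9) divides it; the quotient is 42·s^3+311·s^2+104·s−105.
Continuing, s = 3/7 is a root, so (7·s−3) divides it; the quotient is 6·s^2+47·s+35.
The remaining quadratic factors as (s+7)(6·s+5).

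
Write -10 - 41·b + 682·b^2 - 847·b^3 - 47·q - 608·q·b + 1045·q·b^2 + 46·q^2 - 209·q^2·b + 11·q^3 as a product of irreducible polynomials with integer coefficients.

Group: 11·q·(q^2 - 18·q·b + 4·q + 77·b^2 - 48·b - 5) + (-11·b + 2)·(q^2 - 18·q·b + 4·q + 77·b^2 - 48·b - 5); both groups contain (q^2 - 18·q·b + 4·q + 77·b^2 - 48·b - 5), so (11·q - 11·b + 2) is a factor with cofactor q^2 - 18·q·b + 4·q + 77·b^2 - 48·b - 5.
The cofactor groups again: q^2 - 18·q·b + 4·q + 77·b^2 - 48·b - 5 = q·(q - 11·b - 1) + (-7·b + 5)·(q - 11·b - 1); both groups contain (q - 11·b - 1), giving (q - 7·b + 5)·(q - 11·b - 1).

(11·q - 11·b + 2)·(q - 11·b - 1)·(q - 7·b + 5)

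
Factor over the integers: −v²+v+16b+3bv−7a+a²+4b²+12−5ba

Group: 4b(b+v−a+3) + (−v−a+4)(b+v−a+3); both groups contain (b+v−a+3).

(4b−v−a+4)(b+v−a+3)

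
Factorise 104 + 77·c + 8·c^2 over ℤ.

(8·c + 13)·(c + 8)

Need a pair with product 8·104 = 832 and sum 77: that's 13 and 64.
Split the middle term: 8·c^2 + 13·c + 64·c + 104 = c·(8·c + 13) + 8·(8·c + 13).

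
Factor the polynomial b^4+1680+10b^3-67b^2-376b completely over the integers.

By the rational root theorem, b = -7 is a root, so (b+7) is a factor; dividing leaves b^3+3b^2-88b+240.
Next, b = -12 is a root, so (b+12) is a factor; dividing leaves b^2-9b+20.
The remaining quadratic factors as (b-4)(b-5).

(b+12)(b+7)(b-4)(b-5)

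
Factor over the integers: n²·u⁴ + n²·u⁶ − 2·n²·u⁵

n²·u⁴·(u − 1)²

Pull out the common factor n²·u⁴, leaving u² − 2·u + 1.
Recognize a perfect-square trinomial with the parts 1 and u.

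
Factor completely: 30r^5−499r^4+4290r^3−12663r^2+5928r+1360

Trying the rational-root candidates, r = 4/5 is a root, giving the factor (5r−4) and quotient 6r^4−95r^3+782r^2−1907r−340.
Continuing, r = 4 is a root, so (r−4) is a factor; dividing leaves 6r^3−71r^2+498r+85.
Continuing, r = −1/6 is a root, so (6r+1) divides it; the quotient is r^2−12r+85.
The quadratic r^2−12r+85 has discriminant −196 < 0 and is irreducible over ℤ.

(5r−4)(6r+1)(r−4)(r^2−12r+85)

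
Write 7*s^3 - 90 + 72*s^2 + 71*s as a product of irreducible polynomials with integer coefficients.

Trying the rational-root candidates, s = -9 is a root, so (s + 9) divides it; the quotient is 7*s^2 + 9*s - 10.
The remaining quadratic factors as (s + 2)(7*s - 5).

(7*s - 5)*(s + 2)*(s + 9)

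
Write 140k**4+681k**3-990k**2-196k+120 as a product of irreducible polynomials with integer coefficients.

Testing divisors of the constant over divisors of the leading coefficient, k = -6 is a root, so (k+6) divides it; the quotient is 140k**3-159k**2-36k+20.
Continuing, k = -2/5 is a root, so (5k+2) is a factor; dividing leaves 28k**2-43k+10.
The remaining quadratic factors as (7k-2)(4k-5).

(4k-5)(5k+2)(7k-2)(k+6)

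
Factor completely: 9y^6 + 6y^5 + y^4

y^4(3y + 1)^2

Pull out the common factor y^4, leaving 9y^2 + 6y + 1.
Recognize a perfect-square trinomial with the parts 3y and 1.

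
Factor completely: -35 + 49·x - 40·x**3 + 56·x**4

(7·x - 5)·(8·x**3 + 7)

Group as (56·x**4 + 49·x) + (-40·x**3 - 35) = 7·x·(8·x**3 + 7) - 5·(8·x**3 + 7).
Both groups share the factor (8·x**3 + 7).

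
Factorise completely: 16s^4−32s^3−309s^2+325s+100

By the rational root theorem, s = 5 is a root, giving the factor (s−5) and quotient 16s^3+48s^2−69s−20.
Next, s = 5/4 is a root, giving the factor (4s−5) and quotient 4s^2+17s+4.
The remaining quadratic factors as (s+4)(4s+1).

(4s+1)(4s−5)(s+4)(s−5)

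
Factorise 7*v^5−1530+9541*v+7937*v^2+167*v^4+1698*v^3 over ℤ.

(7*v−1)*(v+2)*(v+9)*(v^2+13*v+85)

Among the possible rational roots, v = −9 is a root, giving the factor (v+9) and quotient 7*v^4+104*v^3+762*v^2+1079*v−170.
Continuing, v = 1/7 is a root, giving the factor (7*v−1) and quotient v^3+15*v^2+111*v+170.
Continuing, v = −2 is a root, giving the factor (v+2) and quotient v^2+13*v+85.
The quadratic v^2+13*v+85 has discriminant −171 < 0 and is irreducible over ℤ.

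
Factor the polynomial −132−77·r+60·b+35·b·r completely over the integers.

(5·b−11)·(7·r+12)

Group as (35·b·r+60·b) + (−77·r−132) = 5·b·(7·r+12) − 11·(7·r+12).
Both groups share the factor (7·r+12).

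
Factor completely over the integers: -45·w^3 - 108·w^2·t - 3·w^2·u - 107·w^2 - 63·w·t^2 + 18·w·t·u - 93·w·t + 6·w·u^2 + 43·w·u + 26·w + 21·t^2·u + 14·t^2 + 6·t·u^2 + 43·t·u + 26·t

-(9·w - 3·u - 2)·(5·w + 7·t + 2·u + 13)·(w + t)

Group: 5·w·(-9·w^2 - 9·w·t + 3·w·u + 2·w + 3·t·u + 2·t) + (7·t + 2·u + 13)·(-9·w^2 - 9·w·t + 3·w·u + 2·w + 3·t·u + 2·t); both groups contain (-9·w^2 - 9·w·t + 3·w·u + 2·w + 3·t·u + 2·t), so (5·w + 7·t + 2·u + 13) is a factor with cofactor -9·w^2 - 9·w·t + 3·w·u + 2·w + 3·t·u + 2·t.
The cofactor groups again: -9·w^2 - 9·w·t + 3·w·u + 2·w + 3·t·u + 2·t = -9·w·(w + t) + (3·u + 2)·(w + t); both groups contain (w + t), giving -(9·w - 3·u - 2)·(w + t).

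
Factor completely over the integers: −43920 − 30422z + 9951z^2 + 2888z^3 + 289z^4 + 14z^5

Trying the rational-root candidates, z = −9 is a root, so (z + 9) is a factor; dividing leaves 14z^4 + 163z^3 + 1421z^2 − 2838z − 4880.
Continuing, z = 5/2 is a root, giving the factor (2z − 5) and quotient 7z^3 + 99z^2 + 958z + 976.
Continuing, z = −8/7 is a root, so (7z + 8) divides it; the quotient is z^2 + 13z + 122.
The quadratic z^2 + 13z + 122 has discriminant −319 < 0 and is irreducible over ℤ.

(2z − 5)(7z + 8)(z + 9)(z^2 + 13z + 122)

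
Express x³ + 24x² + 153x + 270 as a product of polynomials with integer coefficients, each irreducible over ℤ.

Testing divisors of the constant over divisors of the leading coefficient, x = -6 is a root, giving the factor (x + 6) and quotient x² + 18x + 45.
The remaining quadratic factors as (x + 15)(x + 3).

(x + 15)(x + 3)(x + 6)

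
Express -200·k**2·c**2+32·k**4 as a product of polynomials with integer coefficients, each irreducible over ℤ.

8·k**2·(2·k-5·c)·(2·k+5·c)

Factor out 8·k**2, leaving 4·k**2-25·c**2, which is a difference of two squares.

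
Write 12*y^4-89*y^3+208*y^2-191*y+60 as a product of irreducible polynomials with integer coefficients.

Testing divisors of the constant over divisors of the leading coefficient, y = 3/4 is a root, so (4*y-3) divides it; the quotient is 3*y^3-20*y^2+37*y-20.
Next, y = 4 is a root, so (y-4) divides it; the quotient is 3*y^2-8*y+5.
The remaining quadratic factors as (3*y-5)(y-1).

(3*y-5)*(4*y-3)*(y-1)*(y-4)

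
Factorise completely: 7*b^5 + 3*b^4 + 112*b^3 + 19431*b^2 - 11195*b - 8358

By the rational root theorem, b = -14 is a root, so (b + 14) is a factor; dividing leaves 7*b^4 - 95*b^3 + 1442*b^2 - 757*b - 597.
Then b = 1 is a root, so (b - 1) is a factor; dividing leaves 7*b^3 - 88*b^2 + 1354*b + 597.
Next, b = -3/7 is a root, giving the factor (7*b + 3) and quotient b^2 - 13*b + 199.
The quadratic b^2 - 13*b + 199 has discriminant -627 < 0 and is irreducible over ℤ.

(7*b + 3)*(b + 14)*(b - 1)*(b^2 - 13*b + 199)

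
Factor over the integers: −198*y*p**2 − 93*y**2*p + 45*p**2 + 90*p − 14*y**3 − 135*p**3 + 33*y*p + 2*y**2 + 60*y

Group: 7*y*(−2*y**2 − 9*y*p − 4*y − 9*p**2 − 6*p) + (15*p − 15)*(−2*y**2 − 9*y*p − 4*y − 9*p**2 − 6*p); both groups contain (−2*y**2 − 9*y*p − 4*y − 9*p**2 − 6*p), so (7*y + 15*p − 15) is a factor with cofactor −2*y**2 − 9*y*p − 4*y − 9*p**2 − 6*p.
The cofactor groups again: −2*y**2 − 9*y*p − 4*y − 9*p**2 − 6*p = −2*y*(y + 3*p + 2) − 3*p*(y + 3*p + 2); both groups contain (y + 3*p + 2), giving −(2*y + 3*p)*(y + 3*p + 2).

−(7*y + 15*p − 15)*(2*y + 3*p)*(y + 3*p + 2)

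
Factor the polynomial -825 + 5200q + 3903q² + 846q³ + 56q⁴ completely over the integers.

(2q + 15)(4q + 11)(7q - 1)(q + 5)

Testing divisors of the constant over divisors of the leading coefficient, q = 1/7 is a root, so (7q - 1) divides it; the quotient is 8q³ + 122q² + 575q + 825.
Continuing, q = -5 is a root, so (q + 5) is a factor; dividing leaves 8q² + 82q + 165.
The remaining quadratic factors as (4q + 11)(2q + 15).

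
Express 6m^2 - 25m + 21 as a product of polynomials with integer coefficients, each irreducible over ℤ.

(6m - 7)(m - 3)

Need a pair with product 6·21 = 126 and sum -25: that's -18 and -7.
Split the middle term: 6m^2 - 18m - 7m + 21 = 6m(m - 3) - 7(m - 3).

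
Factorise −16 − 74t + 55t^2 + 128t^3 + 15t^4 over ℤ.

(3t − 2)(5t + 1)(t + 1)(t + 8)

By the rational root theorem, t = −8 is a root, so (t + 8) is a factor; dividing leaves 15t^3 + 8t^2 − 9t − 2.
Next, t = 2/3 is a root, giving the factor (3t − 2) and quotient 5t^2 + 6t + 1.
The remaining quadratic factors as (5t + 1)(t + 1).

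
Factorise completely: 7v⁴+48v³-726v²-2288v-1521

(7v+13)(v+1)(v+13)(v-9)

Trying the rational-root candidates, v = -1 is a root, so (v+1) divides it; the quotient is 7v³+41v²-767v-1521.
Then v = -13/7 is a root, giving the factor (7v+13) and quotient v²+4v-117.
The remaining quadratic factors as (v+13)(v-9).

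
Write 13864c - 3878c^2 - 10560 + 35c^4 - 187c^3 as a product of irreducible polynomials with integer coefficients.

(5c - 11)(7c - 8)(c + 10)(c - 12)

Testing divisors of the constant over divisors of the leading coefficient, c = -10 is a root, so (c + 10) is a factor; dividing leaves 35c^3 - 537c^2 + 1492c - 1056.
Next, c = 8/7 is a root, so (7c - 8) divides it; the quotient is 5c^2 - 71c + 132.
The remaining quadratic factors as (c - 12)(5c - 11).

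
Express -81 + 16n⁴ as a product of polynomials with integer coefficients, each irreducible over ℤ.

Write as (4n²)² − (9)², then factor 4n² - 9 once more.

(2n + 3)(2n - 3)(4n² + 9)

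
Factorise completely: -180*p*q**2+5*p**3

Factor out 5*p, leaving p**2-36*q**2, which is a difference of two squares.

5*p*(p+6*q)*(p-6*q)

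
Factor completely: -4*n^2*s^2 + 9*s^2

-s^2*(2*n + 3)*(2*n - 3)

Pull out the common factor s^2, leaving -4*n^2 + 9.
Recognize a difference of squares with the parts 3 and 2*n.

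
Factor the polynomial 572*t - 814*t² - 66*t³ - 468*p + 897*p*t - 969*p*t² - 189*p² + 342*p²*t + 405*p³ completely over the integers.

(15*p + t + 13)*(3*p + 6*t - 4)*(9*p - 11*t)

Group: 3*p*(135*p² - 156*p*t + 117*p - 11*t² - 143*t) + (6*t - 4)*(135*p² - 156*p*t + 117*p - 11*t² - 143*t); both groups contain (135*p² - 156*p*t + 117*p - 11*t² - 143*t), so (3*p + 6*t - 4) is a factor with cofactor 135*p² - 156*p*t + 117*p - 11*t² - 143*t.
The cofactor groups again: 135*p² - 156*p*t + 117*p - 11*t² - 143*t = 15*p*(9*p - 11*t) + (t + 13)*(9*p - 11*t); both groups contain (9*p - 11*t), giving (15*p + t + 13)*(9*p - 11*t).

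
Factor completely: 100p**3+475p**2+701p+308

Testing divisors of the constant over divisors of the leading coefficient, p = -7/4 is a root, so (4p+7) divides it; the quotient is 25p**2+75p+44.
The remaining quadratic factors as (5p+11)(5p+4).

(4p+7)(5p+11)(5p+4)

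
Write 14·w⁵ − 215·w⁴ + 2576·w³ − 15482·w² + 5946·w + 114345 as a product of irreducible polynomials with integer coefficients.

(2·w − 9)·(7·w + 15)·(w − 7)·(w² − 6·w + 121)

Trying the rational-root candidates, w = 9/2 is a root, so (2·w − 9) divides it; the quotient is 7·w⁴ − 76·w³ + 946·w² − 3484·w − 12705.
Then w = −15/7 is a root, so (7·w + 15) is a factor; dividing leaves w³ − 13·w² + 163·w − 847.
Continuing, w = 7 is a root, giving the factor (w − 7) and quotient w² − 6·w + 121.
The quadratic w² − 6·w + 121 has discriminant −448 < 0 and is irreducible over ℤ.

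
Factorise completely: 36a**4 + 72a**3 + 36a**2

36a**2(a + 1)**2

Factor out 36a**2 first: what remains is a**2 + 2a + 1.
Recognize a perfect-square trinomial with the parts a and 1.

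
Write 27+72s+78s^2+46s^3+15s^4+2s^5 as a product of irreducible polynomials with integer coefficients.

Testing divisors of the constant over divisors of the leading coefficient, s = -3 is a root, so (s+3) divides it; the quotient is 2s^4+9s^3+19s^2+21s+9.
Continuing, s = -3/2 is a root, so (2s+3) is a factor; dividing leaves s^3+3s^2+5s+3.
Continuing, s = -1 is a root, so (s+1) divides it; the quotient is s^2+2s+3.
The quadratic s^2+2s+3 has discriminant -8 < 0 and is irreducible over ℤ.

(2s+3)(s+1)(s+3)(s^2+2s+3)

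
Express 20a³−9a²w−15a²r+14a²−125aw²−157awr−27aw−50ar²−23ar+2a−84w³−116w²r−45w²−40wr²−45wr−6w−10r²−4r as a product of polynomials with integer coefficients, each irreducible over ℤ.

(4a+7w+5r+2)(5a+4w+1)(a−3w−2r)

Group: 5a(4a²−5aw−3ar+2a−21w²−29wr−6w−10r²−4r) + (4w+1)(4a²−5aw−3ar+2a−21w²−29wr−6w−10r²−4r); both groups contain (4a²−5aw−3ar+2a−21w²−29wr−6w−10r²−4r), so (5a+4w+1) is a factor with cofactor 4a²−5aw−3ar+2a−21w²−29wr−6w−10r²−4r.
The cofactor groups again: 4a²−5aw−3ar+2a−21w²−29wr−6w−10r²−4r = 4a(a−3w−2r) + (7w+5r+2)(a−3w−2r); both groups contain (a−3w−2r), giving (4a+7w+5r+2)(a−3w−2r).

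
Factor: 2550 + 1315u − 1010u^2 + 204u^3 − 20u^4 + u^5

(u + 1)(u − 5)(u − 6)(u^2 − 10u + 85)

Among the possible rational roots, u = −1 is a root, so (u + 1) divides it; the quotient is u^4 − 21u^3 + 225u^2 − 1235u + 2550.
Then u = 6 is a root, so (u − 6) divides it; the quotient is u^3 − 15u^2 + 135u − 425.
Continuing, u = 5 is a root, so (u − 5) is a factor; dividing leaves u^2 − 10u + 85.
The quadratic u^2 − 10u + 85 has discriminant −240 < 0 and is irreducible over ℤ.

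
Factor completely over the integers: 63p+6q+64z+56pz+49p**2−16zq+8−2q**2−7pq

Group: 7p(7p+8z+q+1) + (−2q+8)(7p+8z+q+1); both groups contain (7p+8z+q+1).

(7p+8z+q+1)(7p−2q+8)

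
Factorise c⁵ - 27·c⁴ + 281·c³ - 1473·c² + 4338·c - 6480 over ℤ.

By the rational root theorem, c = 9 is a root, giving the factor (c - 9) and quotient c⁴ - 18·c³ + 119·c² - 402·c + 720.
Then c = 8 is a root, so (c - 8) divides it; the quotient is c³ - 10·c² + 39·c - 90.
Then c = 6 is a root, giving the factor (c - 6) and quotient c² - 4·c + 15.
The quadratic c² - 4·c + 15 has discriminant -44 < 0 and is irreducible over ℤ.

(c - 6)·(c - 8)·(c - 9)·(c² - 4·c + 15)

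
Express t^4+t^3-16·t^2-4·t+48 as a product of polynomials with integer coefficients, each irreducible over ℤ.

(t+2)·(t+4)·(t-2)·(t-3)

Trying the rational-root candidates, t = 3 is a root, so (t-3) is a factor; dividing leaves t^3+4·t^2-4·t-16.
Then t = -4 is a root, giving the factor (t+4) and quotient t^2-4.
The remaining quadratic factors as (t-2)(t+2).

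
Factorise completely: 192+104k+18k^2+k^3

By the rational root theorem, k = -4 is a root, so (k+4) divides it; the quotient is k^2+14k+48.
The remaining quadratic factors as (k+6)(k+8).

(k+4)(k+6)(k+8)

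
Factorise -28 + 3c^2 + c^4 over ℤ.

Substitute u = c^2 to get a quadratic in u, then factor.
c^2 + 7 is irreducible over ℤ (always positive, so no real roots).
c^2 - 4 is a difference of squares.

(c + 2)(c - 2)(c^2 + 7)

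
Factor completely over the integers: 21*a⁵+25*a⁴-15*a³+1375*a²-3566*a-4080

Among the possible rational roots, a = -5 is a root, so (a+5) divides it; the quotient is 21*a⁴-80*a³+385*a²-550*a-816.
Next, a = -6/7 is a root, giving the factor (7*a+6) and quotient 3*a³-14*a²+67*a-136.
Next, a = 8/3 is a root, so (3*a-8) divides it; the quotient is a²-2*a+17.
The quadratic a²-2*a+17 has discriminant -64 < 0 and is irreducible over ℤ.

(3*a-8)*(7*a+6)*(a+5)*(a²-2*a+17)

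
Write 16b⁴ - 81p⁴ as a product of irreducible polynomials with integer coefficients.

(2b + 3p)(2b - 3p)(4b² + 9p²)

Difference of squares twice: with A = 2b and B = 3p, A⁴ − B⁴ = (A² − B²)(A² + B²), and A² − B² factors again.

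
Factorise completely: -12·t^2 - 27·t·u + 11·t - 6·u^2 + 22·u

-(12·t + 3·u - 11)·(t + 2·u)

Group: -12·t·(t + 2·u) + (-3·u + 11)·(t + 2·u); both groups contain (t + 2·u).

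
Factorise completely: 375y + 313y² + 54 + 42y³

By the rational root theorem, y = -1/6 is a root, so (6y + 1) divides it; the quotient is 7y² + 51y + 54.
The remaining quadratic factors as (7y + 9)(y + 6).

(6y + 1)(7y + 9)(y + 6)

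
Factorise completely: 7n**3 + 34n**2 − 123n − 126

Testing divisors of the constant over divisors of the leading coefficient, n = −7 is a root, giving the factor (n + 7) and quotient 7n**2 − 15n − 18.
The remaining quadratic factors as (n − 3)(7n + 6).

(7n + 6)(n + 7)(n − 3)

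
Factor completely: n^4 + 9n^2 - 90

Substitute u = n^2 to get a quadratic in u, then factor.
n^2 - 6 is irreducible over ℤ (6 is not a perfect square).
n^2 + 15 is irreducible over ℤ (always positive, so no real roots).

(n^2 + 15)(n^2 - 6)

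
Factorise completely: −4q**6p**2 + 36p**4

Factor out 4p**2 first: what remains is −q**6 + 9p**2.
Recognize a difference of squares with the parts 3p and q**3.

−4p**2(q**3 − 3p)(q**3 + 3p)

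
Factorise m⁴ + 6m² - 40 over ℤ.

Substitute u = m² to get a quadratic in u, then factor.
m² + 10 is irreducible over ℤ (always positive, so no real roots).
m² - 4 is a difference of squares.

(m + 2)(m - 2)(m² + 10)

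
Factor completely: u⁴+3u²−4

(u+1)(u−1)(u²+4)

Substitute w = u² to get a quadratic in w, then factor.
u²−1 is a difference of squares.
u²+4 is irreducible over ℤ (sum of squares).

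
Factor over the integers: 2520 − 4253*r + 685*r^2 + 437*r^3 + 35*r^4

Among the possible rational roots, r = −8 is a root, so (r + 8) divides it; the quotient is 35*r^3 + 157*r^2 − 571*r + 315.
Next, r = 5/7 is a root, giving the factor (7*r − 5) and quotient 5*r^2 + 26*r − 63.
The remaining quadratic factors as (5*r − 9)(r + 7).

(5*r − 9)*(7*r − 5)*(r + 7)*(r + 8)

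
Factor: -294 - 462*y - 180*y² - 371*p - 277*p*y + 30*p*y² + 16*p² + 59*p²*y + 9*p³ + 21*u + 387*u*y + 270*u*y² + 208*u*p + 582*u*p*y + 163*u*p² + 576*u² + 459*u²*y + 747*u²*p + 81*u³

Group: u*(81*u² + 18*u*p + 54*u*y + 9*u + p² + 6*p*y + p - 36*y - 42) + (9*p + 5*y + 7)*(81*u² + 18*u*p + 54*u*y + 9*u + p² + 6*p*y + p - 36*y - 42); both groups contain (81*u² + 18*u*p + 54*u*y + 9*u + p² + 6*p*y + p - 36*y - 42), so (u + 9*p + 5*y + 7) is a factor with cofactor 81*u² + 18*u*p + 54*u*y + 9*u + p² + 6*p*y + p - 36*y - 42.
The cofactor groups again: 81*u² + 18*u*p + 54*u*y + 9*u + p² + 6*p*y + p - 36*y - 42 = 9*u*(9*u + p + 6*y + 7) + (p - 6)*(9*u + p + 6*y + 7); both groups contain (9*u + p + 6*y + 7), giving (9*u + p - 6)*(9*u + p + 6*y + 7).

(u + 9*p + 5*y + 7)*(9*u + p + 6*y + 7)*(9*u + p - 6)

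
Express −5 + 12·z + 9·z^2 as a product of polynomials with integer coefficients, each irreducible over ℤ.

(3·z + 5)·(3·z − 1)

Need a pair with product 9·(−5) = −45 and sum 12: that's 15 and −3.
Split the middle term: 9·z^2 + 15·z − 3·z − 5 = 3·z·(3·z + 5) − (3·z + 5).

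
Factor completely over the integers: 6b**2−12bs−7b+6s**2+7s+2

(2b−2s−1)(3b−3s−2)

Group: 2b(3b−3s−2) + (−2s−1)(3b−3s−2); both groups contain (3b−3s−2).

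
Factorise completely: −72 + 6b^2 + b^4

(b^2 + 12)(b^2 − 6)

Substitute u = b^2 to get a quadratic in u, then factor.
b^2 − 6 is irreducible over ℤ (6 is not a perfect square).
b^2 + 12 is irreducible over ℤ (always positive, so no real roots).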